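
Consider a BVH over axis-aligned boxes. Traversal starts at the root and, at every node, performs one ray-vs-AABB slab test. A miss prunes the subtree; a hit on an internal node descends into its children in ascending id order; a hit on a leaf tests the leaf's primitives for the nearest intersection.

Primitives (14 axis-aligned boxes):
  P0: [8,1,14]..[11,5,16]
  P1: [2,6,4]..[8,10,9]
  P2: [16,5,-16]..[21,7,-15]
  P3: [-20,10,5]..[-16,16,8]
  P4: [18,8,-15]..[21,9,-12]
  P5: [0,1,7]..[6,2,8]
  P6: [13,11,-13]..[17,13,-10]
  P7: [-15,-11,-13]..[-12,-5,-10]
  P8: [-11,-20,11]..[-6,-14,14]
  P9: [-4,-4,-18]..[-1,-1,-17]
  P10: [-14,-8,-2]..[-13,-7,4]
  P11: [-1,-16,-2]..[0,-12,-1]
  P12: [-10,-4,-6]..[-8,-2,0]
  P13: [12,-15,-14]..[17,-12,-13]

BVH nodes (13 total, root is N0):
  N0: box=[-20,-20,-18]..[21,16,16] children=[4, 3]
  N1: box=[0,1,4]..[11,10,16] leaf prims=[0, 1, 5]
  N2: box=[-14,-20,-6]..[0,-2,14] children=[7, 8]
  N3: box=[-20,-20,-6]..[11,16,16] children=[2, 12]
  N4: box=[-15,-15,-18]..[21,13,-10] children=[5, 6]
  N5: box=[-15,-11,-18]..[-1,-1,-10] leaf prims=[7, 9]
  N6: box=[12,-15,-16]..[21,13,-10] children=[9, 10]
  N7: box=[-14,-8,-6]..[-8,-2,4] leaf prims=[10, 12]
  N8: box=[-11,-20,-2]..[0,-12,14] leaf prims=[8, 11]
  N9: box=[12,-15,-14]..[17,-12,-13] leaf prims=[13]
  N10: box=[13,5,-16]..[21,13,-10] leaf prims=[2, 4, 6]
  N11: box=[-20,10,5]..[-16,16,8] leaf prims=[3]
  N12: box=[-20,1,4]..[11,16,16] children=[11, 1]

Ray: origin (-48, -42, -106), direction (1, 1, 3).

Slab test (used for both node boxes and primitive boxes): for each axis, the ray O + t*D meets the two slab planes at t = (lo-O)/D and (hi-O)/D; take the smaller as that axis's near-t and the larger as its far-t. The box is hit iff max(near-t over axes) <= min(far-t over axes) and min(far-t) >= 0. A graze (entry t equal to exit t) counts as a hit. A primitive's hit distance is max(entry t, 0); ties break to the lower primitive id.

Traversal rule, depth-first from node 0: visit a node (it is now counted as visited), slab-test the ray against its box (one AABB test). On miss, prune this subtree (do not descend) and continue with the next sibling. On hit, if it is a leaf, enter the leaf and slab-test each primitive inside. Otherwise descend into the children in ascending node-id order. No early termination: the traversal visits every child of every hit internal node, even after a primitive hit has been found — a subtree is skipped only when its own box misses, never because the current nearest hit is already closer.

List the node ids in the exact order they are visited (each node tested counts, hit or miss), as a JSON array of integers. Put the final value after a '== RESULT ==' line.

Traverse from the root:
N0 x:[28,69] y:[22,58] z:[88/3,122/3] -> hit [88/3,122/3], descend [3, 4]
  N3 x:[28,59] y:[22,58] z:[100/3,122/3] -> hit [100/3,122/3], descend [2, 12]
    N2 x:[34,48] y:[22,40] z:[100/3,40] -> hit [34,40], descend [7, 8]
      N7 x:[34,40] y:[34,40] z:[100/3,110/3] -> hit [34,110/3] leaf, test {P10@t=104/3, P12(miss)}
      N8 x:[37,48] y:[22,30] z:[104/3,40] -> miss, prune
    N12 x:[28,59] y:[43,58] z:[110/3,122/3] -> miss, prune
  N4 x:[33,69] y:[27,55] z:[88/3,32] -> miss, prune

Summary -> nodes [0, 3, 2, 7, 8, 12, 4]; box-tests=7; leaf-entries=1; first=P10

== RESULT ==
[0, 3, 2, 7, 8, 12, 4]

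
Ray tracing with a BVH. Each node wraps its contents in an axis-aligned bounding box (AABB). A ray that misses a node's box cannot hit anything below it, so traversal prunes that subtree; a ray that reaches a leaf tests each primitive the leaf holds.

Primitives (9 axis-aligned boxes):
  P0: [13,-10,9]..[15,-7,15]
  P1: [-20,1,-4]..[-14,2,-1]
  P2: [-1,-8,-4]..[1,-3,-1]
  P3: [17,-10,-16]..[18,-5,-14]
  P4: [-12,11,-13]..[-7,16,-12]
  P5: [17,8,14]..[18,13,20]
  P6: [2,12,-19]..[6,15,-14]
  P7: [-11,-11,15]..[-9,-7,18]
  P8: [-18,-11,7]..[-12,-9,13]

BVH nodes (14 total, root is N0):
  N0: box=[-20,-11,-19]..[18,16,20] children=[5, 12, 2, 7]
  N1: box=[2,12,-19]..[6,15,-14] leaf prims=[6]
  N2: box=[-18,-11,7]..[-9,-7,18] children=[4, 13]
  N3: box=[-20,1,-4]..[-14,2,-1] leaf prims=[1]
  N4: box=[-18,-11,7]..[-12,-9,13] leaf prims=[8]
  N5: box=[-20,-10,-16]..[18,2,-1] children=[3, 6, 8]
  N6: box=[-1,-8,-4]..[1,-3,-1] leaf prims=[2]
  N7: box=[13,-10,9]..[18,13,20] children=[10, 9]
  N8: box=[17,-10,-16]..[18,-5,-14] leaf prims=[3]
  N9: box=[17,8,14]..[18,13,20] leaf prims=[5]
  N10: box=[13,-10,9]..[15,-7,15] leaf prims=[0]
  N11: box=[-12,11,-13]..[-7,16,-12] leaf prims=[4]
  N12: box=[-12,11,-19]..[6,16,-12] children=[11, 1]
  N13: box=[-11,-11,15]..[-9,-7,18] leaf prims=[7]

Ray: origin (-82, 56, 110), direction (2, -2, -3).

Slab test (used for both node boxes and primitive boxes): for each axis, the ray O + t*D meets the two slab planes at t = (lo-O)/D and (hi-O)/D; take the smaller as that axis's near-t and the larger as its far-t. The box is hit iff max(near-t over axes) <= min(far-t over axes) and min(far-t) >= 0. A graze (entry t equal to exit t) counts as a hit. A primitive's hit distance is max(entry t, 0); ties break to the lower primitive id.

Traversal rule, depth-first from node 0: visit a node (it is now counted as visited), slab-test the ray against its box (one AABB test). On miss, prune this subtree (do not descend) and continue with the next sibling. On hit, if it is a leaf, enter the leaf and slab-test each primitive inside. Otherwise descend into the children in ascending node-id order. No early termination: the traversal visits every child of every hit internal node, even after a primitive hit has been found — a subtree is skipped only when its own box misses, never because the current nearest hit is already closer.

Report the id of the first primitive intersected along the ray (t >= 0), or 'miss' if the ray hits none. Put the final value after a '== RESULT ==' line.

Trace the traversal:
N0 x:[31,50] y:[20,67/2] z:[30,43] -> hit [31,67/2], descend [2, 5, 7, 12]
  N2 x:[32,73/2] y:[63/2,67/2] z:[92/3,103/3] -> hit [32,67/2], descend [4, 13]
    N4 x:[32,35] y:[65/2,67/2] z:[97/3,103/3] -> hit [65/2,67/2] leaf, test {P8@t=65/2}
    N13 x:[71/2,73/2] y:[63/2,67/2] z:[92/3,95/3] -> miss, prune
  N5 x:[31,50] y:[27,33] z:[37,42] -> miss, prune
  N7 x:[95/2,50] y:[43/2,33] z:[30,101/3] -> miss, prune
  N12 x:[35,44] y:[20,45/2] z:[122/3,43] -> miss, prune

7 AABB tests over nodes [0, 2, 4, 13, 5, 7, 12]; 1 leaf entered; closest P8.

== RESULT ==
8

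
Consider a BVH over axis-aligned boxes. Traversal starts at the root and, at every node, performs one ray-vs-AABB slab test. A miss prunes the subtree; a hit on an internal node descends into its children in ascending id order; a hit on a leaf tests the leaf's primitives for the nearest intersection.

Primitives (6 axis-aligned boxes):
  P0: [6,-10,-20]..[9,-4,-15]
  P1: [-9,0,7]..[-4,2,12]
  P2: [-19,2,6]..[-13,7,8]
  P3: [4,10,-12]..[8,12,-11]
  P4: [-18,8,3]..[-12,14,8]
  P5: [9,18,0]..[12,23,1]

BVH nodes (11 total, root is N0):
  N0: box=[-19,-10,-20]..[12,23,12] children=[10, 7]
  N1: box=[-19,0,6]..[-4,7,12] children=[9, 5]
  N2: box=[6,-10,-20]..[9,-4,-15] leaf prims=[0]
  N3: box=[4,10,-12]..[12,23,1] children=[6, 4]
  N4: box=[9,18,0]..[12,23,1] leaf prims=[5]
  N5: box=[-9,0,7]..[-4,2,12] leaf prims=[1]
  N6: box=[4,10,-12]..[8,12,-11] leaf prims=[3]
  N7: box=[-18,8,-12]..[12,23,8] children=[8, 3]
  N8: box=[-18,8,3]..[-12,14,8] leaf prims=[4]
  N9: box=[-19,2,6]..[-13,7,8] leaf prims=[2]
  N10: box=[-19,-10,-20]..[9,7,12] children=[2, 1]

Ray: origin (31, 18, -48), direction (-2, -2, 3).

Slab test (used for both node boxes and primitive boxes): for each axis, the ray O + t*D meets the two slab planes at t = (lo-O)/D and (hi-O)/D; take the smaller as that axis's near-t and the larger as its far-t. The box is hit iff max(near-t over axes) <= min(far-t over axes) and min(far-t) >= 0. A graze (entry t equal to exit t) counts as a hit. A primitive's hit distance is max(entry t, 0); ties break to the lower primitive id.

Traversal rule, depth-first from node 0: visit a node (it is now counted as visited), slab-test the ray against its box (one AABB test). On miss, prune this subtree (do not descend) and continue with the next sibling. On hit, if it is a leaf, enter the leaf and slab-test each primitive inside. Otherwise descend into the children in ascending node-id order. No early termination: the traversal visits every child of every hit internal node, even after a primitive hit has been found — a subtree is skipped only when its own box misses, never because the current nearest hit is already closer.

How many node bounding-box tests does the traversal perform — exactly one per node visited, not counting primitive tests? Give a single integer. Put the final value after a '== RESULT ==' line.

Trace the traversal:
N0 x:[19/2,25] y:[-5/2,14] z:[28/3,20] -> hit [19/2,14], descend [7, 10]
  N7 x:[19/2,49/2] y:[-5/2,5] z:[12,56/3] -> miss, prune
  N10 x:[11,25] y:[11/2,14] z:[28/3,20] -> hit [11,14], descend [1, 2]
    N1 x:[35/2,25] y:[11/2,9] z:[18,20] -> miss, prune
    N2 x:[11,25/2] y:[11,14] z:[28/3,11] -> hit [11,11] leaf, test {P0@t=11}

order=[0, 7, 10, 1, 2]  |boxes|=5  |leaves|=1  hit=P0

== RESULT ==
5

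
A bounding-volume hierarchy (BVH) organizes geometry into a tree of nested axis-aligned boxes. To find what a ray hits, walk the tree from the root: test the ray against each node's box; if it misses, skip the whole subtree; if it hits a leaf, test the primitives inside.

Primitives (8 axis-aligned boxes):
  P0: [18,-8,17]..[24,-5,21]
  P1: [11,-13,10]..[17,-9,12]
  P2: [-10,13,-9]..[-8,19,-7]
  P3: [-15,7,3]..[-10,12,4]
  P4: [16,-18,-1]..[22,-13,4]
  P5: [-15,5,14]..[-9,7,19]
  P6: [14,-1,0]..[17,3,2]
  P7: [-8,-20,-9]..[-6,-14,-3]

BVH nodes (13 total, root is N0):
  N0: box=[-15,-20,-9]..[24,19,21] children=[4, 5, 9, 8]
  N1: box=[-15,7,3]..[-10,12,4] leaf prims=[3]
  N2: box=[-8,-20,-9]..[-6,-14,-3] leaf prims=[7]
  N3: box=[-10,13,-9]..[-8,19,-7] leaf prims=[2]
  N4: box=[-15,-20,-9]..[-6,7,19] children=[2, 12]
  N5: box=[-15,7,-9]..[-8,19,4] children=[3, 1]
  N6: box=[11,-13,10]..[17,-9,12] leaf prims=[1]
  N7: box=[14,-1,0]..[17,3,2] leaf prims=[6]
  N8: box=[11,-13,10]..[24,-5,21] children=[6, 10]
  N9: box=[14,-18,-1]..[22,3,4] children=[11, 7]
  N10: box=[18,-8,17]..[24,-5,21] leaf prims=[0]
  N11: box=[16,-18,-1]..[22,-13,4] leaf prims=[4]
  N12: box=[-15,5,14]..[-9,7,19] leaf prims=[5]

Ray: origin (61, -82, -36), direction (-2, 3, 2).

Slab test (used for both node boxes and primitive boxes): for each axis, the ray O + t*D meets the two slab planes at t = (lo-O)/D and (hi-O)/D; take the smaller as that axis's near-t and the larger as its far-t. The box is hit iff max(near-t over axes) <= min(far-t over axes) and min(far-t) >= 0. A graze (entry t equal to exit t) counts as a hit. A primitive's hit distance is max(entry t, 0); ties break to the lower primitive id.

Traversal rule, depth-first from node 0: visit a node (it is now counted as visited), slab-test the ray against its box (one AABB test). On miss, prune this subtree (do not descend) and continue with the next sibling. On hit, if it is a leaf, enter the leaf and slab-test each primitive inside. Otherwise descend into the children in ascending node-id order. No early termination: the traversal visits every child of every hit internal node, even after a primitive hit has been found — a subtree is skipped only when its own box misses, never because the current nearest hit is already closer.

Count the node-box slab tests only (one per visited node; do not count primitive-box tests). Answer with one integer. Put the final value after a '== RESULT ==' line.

Traverse from the root:
N0 x:[37/2,38] y:[62/3,101/3] z:[27/2,57/2] -> hit [62/3,57/2], descend [4, 5, 8, 9]
  N4 x:[67/2,38] y:[62/3,89/3] z:[27/2,55/2] -> miss, prune
  N5 x:[69/2,38] y:[89/3,101/3] z:[27/2,20] -> miss, prune
  N8 x:[37/2,25] y:[23,77/3] z:[23,57/2] -> hit [23,25], descend [6, 10]
    N6 x:[22,25] y:[23,73/3] z:[23,24] -> hit [23,24] leaf, test {P1@t=23}
    N10 x:[37/2,43/2] y:[74/3,77/3] z:[53/2,57/2] -> miss, prune
  N9 x:[39/2,47/2] y:[64/3,85/3] z:[35/2,20] -> miss, prune

7 AABB tests over nodes [0, 4, 5, 8, 6, 10, 9]; 1 leaf entered; closest P1.

== RESULT ==
7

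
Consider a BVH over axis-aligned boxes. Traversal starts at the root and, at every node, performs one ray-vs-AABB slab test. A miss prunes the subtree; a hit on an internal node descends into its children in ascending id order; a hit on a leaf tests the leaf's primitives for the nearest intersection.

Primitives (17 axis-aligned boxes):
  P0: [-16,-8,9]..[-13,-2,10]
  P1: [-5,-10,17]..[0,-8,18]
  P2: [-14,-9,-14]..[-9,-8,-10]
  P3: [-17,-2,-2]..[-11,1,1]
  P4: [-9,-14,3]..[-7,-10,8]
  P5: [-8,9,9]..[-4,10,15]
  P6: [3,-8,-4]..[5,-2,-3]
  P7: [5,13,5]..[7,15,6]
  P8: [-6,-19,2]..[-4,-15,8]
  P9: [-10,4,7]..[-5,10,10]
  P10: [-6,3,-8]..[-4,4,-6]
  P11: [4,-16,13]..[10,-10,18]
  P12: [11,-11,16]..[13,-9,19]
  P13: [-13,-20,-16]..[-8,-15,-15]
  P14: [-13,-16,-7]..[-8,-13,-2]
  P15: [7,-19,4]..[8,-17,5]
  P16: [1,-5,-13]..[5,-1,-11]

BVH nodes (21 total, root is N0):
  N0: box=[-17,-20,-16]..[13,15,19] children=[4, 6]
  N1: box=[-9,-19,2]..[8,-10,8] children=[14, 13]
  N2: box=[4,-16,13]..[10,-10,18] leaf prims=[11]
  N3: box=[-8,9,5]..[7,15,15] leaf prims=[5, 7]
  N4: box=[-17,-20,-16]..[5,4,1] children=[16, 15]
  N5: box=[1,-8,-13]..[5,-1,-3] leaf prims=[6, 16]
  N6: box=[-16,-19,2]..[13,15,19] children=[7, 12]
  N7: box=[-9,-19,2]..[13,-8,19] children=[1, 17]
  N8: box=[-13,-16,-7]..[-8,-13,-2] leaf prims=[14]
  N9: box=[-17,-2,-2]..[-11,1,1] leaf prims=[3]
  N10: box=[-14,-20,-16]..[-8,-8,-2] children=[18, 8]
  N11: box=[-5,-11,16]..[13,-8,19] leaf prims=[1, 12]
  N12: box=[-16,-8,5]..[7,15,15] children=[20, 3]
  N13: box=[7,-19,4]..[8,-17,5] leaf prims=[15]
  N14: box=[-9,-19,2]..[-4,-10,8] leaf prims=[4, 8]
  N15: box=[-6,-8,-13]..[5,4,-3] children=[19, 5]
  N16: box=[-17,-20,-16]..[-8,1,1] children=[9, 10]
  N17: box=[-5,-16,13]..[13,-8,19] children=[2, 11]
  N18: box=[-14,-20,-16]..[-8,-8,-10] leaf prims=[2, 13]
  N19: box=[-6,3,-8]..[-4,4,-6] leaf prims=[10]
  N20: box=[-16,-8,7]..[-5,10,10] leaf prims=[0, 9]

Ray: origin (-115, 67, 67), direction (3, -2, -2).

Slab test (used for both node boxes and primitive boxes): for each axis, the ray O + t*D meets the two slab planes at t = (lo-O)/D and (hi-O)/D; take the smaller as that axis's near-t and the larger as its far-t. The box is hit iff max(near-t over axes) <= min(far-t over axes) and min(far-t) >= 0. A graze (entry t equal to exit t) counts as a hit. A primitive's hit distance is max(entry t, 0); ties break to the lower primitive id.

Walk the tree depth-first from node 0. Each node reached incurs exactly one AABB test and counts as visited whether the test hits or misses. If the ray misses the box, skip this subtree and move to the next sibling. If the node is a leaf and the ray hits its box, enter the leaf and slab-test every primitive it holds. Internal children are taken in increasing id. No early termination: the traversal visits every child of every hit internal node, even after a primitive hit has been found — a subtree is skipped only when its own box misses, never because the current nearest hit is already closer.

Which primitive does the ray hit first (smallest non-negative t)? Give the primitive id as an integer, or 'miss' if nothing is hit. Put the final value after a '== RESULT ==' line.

Traverse from the root:
N0 x:[98/3,128/3] y:[26,87/2] z:[24,83/2] -> hit [98/3,83/2], descend [4, 6]
  N4 x:[98/3,40] y:[63/2,87/2] z:[33,83/2] -> hit [33,40], descend [15, 16]
    N15 x:[109/3,40] y:[63/2,75/2] z:[35,40] -> hit [109/3,75/2], descend [5, 19]
      N5 x:[116/3,40] y:[34,75/2] z:[35,40] -> miss, prune
      N19 x:[109/3,37] y:[63/2,32] z:[73/2,75/2] -> miss, prune
    N16 x:[98/3,107/3] y:[33,87/2] z:[33,83/2] -> hit [33,107/3], descend [9, 10]
      N9 x:[98/3,104/3] y:[33,69/2] z:[33,69/2] -> hit [33,69/2] leaf, test {P3@t=33}
      N10 x:[101/3,107/3] y:[75/2,87/2] z:[69/2,83/2] -> miss, prune
  N6 x:[33,128/3] y:[26,43] z:[24,65/2] -> miss, prune

Visited [0, 4, 15, 5, 19, 16, 9, 10, 6]. Tests: 9 box, 1 leaf. Nearest: P3.

== RESULT ==
3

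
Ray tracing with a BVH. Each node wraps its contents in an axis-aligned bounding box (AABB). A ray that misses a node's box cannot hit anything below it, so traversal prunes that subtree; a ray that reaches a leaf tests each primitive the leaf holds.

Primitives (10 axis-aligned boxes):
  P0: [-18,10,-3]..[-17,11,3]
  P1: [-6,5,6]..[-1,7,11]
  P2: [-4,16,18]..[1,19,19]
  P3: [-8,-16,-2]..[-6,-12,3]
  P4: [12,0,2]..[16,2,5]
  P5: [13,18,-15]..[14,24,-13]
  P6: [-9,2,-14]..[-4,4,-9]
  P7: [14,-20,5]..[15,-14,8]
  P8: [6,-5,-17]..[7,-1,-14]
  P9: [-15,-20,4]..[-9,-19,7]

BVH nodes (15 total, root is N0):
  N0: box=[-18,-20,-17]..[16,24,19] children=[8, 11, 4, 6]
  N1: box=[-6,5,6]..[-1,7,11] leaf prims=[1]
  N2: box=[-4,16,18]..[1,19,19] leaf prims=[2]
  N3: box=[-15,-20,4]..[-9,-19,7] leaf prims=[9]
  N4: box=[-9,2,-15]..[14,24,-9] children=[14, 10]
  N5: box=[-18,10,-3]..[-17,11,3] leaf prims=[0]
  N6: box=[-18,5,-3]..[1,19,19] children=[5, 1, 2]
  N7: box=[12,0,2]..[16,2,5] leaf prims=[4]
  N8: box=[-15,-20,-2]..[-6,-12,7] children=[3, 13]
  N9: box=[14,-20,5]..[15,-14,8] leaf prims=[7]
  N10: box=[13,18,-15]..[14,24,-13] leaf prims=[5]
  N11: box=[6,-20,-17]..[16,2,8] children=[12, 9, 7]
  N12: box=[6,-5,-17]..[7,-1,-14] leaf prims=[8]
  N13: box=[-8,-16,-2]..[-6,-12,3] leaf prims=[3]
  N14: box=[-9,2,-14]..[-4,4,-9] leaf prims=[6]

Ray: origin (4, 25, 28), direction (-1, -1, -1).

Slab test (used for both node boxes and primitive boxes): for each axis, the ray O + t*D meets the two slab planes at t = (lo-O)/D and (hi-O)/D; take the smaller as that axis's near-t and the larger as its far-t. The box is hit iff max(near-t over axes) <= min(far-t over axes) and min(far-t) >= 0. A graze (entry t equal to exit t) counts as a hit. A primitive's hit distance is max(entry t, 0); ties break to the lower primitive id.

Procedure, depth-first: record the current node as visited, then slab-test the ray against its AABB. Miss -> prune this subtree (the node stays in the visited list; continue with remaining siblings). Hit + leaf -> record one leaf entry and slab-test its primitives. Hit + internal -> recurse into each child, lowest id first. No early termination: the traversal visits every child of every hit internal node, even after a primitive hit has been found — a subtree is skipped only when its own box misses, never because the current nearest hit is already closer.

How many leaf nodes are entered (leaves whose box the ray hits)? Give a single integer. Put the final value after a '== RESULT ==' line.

Walk:
N0 x:[-12,22] y:[1,45] z:[9,45] -> hit [9,22], descend [4, 6, 8, 11]
  N4 x:[-10,13] y:[1,23] z:[37,43] -> miss, prune
  N6 x:[3,22] y:[6,20] z:[9,31] -> hit [9,20], descend [1, 2, 5]
    N1 x:[5,10] y:[18,20] z:[17,22] -> miss, prune
    N2 x:[3,8] y:[6,9] z:[9,10] -> miss, prune
    N5 x:[21,22] y:[14,15] z:[25,31] -> miss, prune
  N8 x:[10,19] y:[37,45] z:[21,30] -> miss, prune
  N11 x:[-12,-2] y:[23,45] z:[20,45] -> miss, prune

order=[0, 4, 6, 1, 2, 5, 8, 11]  |boxes|=8  |leaves|=0  hit=miss

== RESULT ==
0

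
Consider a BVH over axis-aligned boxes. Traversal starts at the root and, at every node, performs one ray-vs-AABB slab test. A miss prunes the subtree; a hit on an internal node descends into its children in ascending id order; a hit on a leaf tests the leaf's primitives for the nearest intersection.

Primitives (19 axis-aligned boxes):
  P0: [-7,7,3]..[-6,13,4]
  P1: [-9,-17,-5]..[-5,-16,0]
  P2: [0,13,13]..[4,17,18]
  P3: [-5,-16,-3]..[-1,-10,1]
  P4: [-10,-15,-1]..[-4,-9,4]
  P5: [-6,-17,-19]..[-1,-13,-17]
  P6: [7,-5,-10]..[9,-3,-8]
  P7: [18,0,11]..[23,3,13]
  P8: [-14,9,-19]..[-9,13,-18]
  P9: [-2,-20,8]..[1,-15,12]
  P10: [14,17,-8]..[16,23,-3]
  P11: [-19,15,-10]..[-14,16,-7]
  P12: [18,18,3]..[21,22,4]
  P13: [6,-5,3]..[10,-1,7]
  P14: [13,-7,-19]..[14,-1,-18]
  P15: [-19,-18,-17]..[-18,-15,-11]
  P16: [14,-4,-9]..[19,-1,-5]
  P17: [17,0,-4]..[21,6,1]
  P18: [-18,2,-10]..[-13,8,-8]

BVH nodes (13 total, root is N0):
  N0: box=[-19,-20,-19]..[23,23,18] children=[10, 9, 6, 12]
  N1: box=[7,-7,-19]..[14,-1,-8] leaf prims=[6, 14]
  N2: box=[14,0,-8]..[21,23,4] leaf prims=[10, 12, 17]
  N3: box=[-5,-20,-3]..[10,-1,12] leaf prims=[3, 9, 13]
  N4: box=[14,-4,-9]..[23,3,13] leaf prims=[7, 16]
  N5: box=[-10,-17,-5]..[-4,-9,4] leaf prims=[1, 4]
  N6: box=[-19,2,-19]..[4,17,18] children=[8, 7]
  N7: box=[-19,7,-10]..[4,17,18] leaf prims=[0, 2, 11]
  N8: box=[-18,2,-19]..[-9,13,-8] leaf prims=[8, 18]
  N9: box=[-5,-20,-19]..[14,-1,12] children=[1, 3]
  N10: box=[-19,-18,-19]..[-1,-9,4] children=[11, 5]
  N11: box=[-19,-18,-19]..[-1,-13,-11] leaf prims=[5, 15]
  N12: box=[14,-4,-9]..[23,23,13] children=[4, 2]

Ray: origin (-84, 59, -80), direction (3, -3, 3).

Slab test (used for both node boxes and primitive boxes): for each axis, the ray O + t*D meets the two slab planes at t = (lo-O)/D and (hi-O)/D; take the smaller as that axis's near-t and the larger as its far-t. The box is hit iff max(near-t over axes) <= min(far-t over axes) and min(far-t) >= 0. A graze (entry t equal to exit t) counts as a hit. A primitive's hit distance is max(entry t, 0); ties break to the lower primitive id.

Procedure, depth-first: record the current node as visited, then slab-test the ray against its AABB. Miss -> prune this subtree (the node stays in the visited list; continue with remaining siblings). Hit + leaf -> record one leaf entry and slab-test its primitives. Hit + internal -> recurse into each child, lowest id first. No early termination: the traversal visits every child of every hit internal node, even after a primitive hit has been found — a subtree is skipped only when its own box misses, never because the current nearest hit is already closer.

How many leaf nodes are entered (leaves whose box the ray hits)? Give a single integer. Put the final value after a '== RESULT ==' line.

Walk:
N0 x:[65/3,107/3] y:[12,79/3] z:[61/3,98/3] -> hit [65/3,79/3], descend [6, 9, 10, 12]
  N6 x:[65/3,88/3] y:[14,19] z:[61/3,98/3] -> miss, prune
  N9 x:[79/3,98/3] y:[20,79/3] z:[61/3,92/3] -> hit [79/3,79/3], descend [1, 3]
    N1 x:[91/3,98/3] y:[20,22] z:[61/3,24] -> miss, prune
    N3 x:[79/3,94/3] y:[20,79/3] z:[77/3,92/3] -> hit [79/3,79/3] leaf, test {P3(miss), P9(miss), P13(miss)}
  N10 x:[65/3,83/3] y:[68/3,77/3] z:[61/3,28] -> hit [68/3,77/3], descend [5, 11]
    N5 x:[74/3,80/3] y:[68/3,76/3] z:[25,28] -> hit [25,76/3] leaf, test {P1@t=25, P4(miss)}
    N11 x:[65/3,83/3] y:[24,77/3] z:[61/3,23] -> miss, prune
  N12 x:[98/3,107/3] y:[12,21] z:[71/3,31] -> miss, prune

order=[0, 6, 9, 1, 3, 10, 5, 11, 12]  |boxes|=9  |leaves|=2  hit=P1

== RESULT ==
2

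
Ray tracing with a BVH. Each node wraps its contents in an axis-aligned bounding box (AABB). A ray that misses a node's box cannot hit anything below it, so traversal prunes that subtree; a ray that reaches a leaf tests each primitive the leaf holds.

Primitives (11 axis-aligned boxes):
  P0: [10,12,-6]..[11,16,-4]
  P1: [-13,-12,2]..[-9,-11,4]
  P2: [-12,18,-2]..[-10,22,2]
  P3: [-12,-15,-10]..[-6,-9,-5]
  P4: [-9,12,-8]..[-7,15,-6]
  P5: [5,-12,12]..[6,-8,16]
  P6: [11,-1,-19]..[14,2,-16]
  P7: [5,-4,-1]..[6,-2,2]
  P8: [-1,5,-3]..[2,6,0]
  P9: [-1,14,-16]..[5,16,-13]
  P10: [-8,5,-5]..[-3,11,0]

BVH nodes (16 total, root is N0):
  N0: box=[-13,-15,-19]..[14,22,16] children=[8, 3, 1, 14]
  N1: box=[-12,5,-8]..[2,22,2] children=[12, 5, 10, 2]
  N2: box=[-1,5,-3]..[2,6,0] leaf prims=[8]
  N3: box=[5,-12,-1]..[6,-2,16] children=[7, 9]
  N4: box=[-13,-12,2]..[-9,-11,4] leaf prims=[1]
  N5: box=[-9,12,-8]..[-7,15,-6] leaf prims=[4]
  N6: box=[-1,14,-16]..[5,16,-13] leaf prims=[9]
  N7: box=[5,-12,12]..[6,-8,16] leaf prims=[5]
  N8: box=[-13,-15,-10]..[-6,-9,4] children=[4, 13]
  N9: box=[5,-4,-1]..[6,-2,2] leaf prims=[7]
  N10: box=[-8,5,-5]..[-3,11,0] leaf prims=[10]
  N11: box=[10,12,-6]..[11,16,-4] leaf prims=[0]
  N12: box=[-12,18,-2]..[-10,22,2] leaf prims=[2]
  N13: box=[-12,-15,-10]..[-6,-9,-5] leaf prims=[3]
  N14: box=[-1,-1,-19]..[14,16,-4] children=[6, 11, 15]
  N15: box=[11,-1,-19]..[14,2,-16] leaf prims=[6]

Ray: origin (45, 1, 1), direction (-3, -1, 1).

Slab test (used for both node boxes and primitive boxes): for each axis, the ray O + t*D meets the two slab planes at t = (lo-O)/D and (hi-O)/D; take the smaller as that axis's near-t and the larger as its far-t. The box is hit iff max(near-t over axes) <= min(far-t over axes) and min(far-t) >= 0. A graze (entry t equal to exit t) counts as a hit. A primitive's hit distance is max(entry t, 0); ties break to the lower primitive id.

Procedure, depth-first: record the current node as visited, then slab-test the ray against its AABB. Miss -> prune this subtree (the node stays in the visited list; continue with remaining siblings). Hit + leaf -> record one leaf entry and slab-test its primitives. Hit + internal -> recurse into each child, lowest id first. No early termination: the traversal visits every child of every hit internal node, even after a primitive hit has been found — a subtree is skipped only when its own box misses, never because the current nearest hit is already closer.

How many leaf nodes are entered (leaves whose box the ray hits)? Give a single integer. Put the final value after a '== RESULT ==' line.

Traverse from the root:
N0 x:[31/3,58/3] y:[-21,16] z:[-20,15] -> hit [31/3,15], descend [1, 3, 8, 14]
  N1 x:[43/3,19] y:[-21,-4] z:[-9,1] -> miss, prune
  N3 x:[13,40/3] y:[3,13] z:[-2,15] -> hit [13,13], descend [7, 9]
    N7 x:[13,40/3] y:[9,13] z:[11,15] -> hit [13,13] leaf, test {P5@t=13}
    N9 x:[13,40/3] y:[3,5] z:[-2,1] -> miss, prune
  N8 x:[17,58/3] y:[10,16] z:[-11,3] -> miss, prune
  N14 x:[31/3,46/3] y:[-15,2] z:[-20,-5] -> miss, prune

Visited [0, 1, 3, 7, 9, 8, 14]. Tests: 7 box, 1 leaf. Nearest: P5.

== RESULT ==
1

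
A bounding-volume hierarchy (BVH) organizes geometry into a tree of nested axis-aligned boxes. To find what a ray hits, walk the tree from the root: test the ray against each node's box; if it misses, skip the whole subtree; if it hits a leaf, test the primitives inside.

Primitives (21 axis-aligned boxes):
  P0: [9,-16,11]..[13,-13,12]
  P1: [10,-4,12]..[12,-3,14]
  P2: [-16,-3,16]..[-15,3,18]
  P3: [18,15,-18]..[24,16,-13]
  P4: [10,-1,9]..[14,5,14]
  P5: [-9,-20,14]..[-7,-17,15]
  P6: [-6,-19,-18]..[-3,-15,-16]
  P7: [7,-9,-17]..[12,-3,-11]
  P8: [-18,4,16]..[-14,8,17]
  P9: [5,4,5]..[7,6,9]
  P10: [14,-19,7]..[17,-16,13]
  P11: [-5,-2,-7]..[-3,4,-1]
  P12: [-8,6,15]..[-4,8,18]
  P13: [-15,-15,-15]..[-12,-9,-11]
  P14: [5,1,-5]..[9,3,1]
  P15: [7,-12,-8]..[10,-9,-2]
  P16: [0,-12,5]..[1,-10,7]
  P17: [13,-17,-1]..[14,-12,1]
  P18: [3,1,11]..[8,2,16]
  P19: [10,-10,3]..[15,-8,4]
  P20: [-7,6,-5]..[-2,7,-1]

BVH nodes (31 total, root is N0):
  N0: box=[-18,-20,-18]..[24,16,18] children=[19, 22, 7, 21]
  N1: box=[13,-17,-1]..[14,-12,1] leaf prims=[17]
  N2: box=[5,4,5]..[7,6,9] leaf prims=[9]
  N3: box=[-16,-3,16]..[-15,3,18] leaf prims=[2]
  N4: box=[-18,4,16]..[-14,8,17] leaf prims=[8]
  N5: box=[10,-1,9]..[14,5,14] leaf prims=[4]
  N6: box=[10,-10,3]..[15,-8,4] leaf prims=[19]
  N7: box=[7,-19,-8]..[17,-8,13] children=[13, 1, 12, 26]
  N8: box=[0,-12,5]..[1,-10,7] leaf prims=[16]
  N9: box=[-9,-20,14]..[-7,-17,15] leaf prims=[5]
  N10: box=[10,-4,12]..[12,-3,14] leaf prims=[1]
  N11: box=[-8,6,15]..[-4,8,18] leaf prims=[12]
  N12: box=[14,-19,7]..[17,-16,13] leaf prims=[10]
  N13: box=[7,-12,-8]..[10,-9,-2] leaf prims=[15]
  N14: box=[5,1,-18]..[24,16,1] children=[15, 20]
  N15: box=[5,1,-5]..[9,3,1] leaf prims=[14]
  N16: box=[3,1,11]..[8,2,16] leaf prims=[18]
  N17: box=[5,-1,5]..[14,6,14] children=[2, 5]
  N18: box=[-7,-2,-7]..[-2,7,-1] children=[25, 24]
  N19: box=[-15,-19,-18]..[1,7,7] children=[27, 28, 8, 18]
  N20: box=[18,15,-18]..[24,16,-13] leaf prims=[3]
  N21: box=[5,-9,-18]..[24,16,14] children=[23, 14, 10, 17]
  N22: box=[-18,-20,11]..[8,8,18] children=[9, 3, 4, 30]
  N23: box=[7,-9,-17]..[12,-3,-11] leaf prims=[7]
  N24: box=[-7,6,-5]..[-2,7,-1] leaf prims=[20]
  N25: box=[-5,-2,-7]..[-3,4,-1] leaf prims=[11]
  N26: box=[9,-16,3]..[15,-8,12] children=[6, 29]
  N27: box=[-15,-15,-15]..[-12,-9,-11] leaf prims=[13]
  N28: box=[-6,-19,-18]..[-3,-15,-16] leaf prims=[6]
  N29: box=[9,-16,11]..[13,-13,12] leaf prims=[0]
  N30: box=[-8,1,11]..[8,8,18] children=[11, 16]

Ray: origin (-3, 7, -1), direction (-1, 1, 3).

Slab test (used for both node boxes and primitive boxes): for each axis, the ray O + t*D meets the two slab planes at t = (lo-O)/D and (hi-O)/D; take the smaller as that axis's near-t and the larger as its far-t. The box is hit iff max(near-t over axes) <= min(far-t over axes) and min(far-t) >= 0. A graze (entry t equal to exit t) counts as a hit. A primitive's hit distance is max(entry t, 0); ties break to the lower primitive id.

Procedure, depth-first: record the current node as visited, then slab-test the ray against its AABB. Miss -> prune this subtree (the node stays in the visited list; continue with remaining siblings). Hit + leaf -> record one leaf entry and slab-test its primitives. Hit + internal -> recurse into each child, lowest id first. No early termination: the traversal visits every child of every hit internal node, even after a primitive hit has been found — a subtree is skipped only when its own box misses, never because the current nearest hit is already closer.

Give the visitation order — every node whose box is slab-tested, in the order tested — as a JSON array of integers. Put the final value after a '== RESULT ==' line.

Trace the traversal:
N0 x:[-27,15] y:[-27,9] z:[-17/3,19/3] -> hit [-17/3,19/3], descend [7, 19, 21, 22]
  N7 x:[-20,-10] y:[-26,-15] z:[-7/3,14/3] -> miss, prune
  N19 x:[-4,12] y:[-26,0] z:[-17/3,8/3] -> hit [-4,0], descend [8, 18, 27, 28]
    N8 x:[-4,-3] y:[-19,-17] z:[2,8/3] -> miss, prune
    N18 x:[-1,4] y:[-9,0] z:[-2,0] -> hit [-1,0], descend [24, 25]
      N24 x:[-1,4] y:[-1,0] z:[-4/3,0] -> hit [-1,0] leaf, test {P20@t=0}
      N25 x:[0,2] y:[-9,-3] z:[-2,0] -> miss, prune
    N27 x:[9,12] y:[-22,-16] z:[-14/3,-10/3] -> miss, prune
    N28 x:[0,3] y:[-26,-22] z:[-17/3,-5] -> miss, prune
  N21 x:[-27,-8] y:[-16,9] z:[-17/3,5] -> miss, prune
  N22 x:[-11,15] y:[-27,1] z:[4,19/3] -> miss, prune

Visited [0, 7, 19, 8, 18, 24, 25, 27, 28, 21, 22]. Tests: 11 box, 1 leaf. Nearest: P20.

== RESULT ==
[0, 7, 19, 8, 18, 24, 25, 27, 28, 21, 22]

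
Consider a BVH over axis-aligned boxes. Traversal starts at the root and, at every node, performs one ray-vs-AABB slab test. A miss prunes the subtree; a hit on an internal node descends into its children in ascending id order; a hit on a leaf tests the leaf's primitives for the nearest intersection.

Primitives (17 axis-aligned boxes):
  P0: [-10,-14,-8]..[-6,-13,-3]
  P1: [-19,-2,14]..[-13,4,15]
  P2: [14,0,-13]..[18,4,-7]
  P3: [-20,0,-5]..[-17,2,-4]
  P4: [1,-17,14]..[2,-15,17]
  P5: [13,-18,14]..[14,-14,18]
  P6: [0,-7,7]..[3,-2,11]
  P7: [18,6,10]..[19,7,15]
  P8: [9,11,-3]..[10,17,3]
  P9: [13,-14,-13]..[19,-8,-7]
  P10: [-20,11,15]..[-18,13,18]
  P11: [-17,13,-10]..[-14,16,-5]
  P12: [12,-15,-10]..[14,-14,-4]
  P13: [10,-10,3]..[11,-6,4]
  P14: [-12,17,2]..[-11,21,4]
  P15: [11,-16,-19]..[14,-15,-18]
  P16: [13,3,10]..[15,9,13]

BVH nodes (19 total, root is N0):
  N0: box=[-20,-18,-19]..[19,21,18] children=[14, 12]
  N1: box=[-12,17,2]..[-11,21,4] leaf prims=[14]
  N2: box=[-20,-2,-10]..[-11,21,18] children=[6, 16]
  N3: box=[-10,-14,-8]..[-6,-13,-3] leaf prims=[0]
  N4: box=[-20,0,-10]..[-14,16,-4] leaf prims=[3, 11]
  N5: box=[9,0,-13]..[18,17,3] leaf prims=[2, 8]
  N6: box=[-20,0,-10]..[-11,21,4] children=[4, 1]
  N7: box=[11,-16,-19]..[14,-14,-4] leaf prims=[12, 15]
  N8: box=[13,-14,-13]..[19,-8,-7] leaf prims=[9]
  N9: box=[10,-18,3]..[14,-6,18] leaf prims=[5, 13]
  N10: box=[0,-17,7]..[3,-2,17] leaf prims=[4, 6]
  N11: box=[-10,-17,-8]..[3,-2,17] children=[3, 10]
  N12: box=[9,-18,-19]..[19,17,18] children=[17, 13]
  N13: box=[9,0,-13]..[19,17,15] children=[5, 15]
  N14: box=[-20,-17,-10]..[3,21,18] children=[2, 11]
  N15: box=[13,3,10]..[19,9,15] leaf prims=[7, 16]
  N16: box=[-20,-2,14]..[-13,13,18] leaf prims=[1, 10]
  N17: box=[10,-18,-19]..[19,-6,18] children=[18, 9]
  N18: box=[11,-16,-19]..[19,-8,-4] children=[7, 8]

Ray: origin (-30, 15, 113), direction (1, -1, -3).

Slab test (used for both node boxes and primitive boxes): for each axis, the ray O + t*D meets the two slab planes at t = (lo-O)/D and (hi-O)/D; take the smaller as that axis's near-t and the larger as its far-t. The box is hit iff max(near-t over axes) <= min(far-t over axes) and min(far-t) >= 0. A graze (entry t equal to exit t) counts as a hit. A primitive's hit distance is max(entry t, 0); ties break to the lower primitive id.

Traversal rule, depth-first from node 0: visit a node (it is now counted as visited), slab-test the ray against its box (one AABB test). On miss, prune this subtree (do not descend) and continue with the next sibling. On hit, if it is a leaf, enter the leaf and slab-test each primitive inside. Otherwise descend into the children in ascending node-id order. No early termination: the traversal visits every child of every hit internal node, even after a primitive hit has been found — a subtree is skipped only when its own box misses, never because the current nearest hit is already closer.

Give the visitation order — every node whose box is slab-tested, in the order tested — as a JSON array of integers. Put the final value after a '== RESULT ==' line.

Walk:
N0 x:[10,49] y:[-6,33] z:[95/3,44] -> hit [95/3,33], descend [12, 14]
  N12 x:[39,49] y:[-2,33] z:[95/3,44] -> miss, prune
  N14 x:[10,33] y:[-6,32] z:[95/3,41] -> hit [95/3,32], descend [2, 11]
    N2 x:[10,19] y:[-6,17] z:[95/3,41] -> miss, prune
    N11 x:[20,33] y:[17,32] z:[32,121/3] -> hit [32,32], descend [3, 10]
      N3 x:[20,24] y:[28,29] z:[116/3,121/3] -> miss, prune
      N10 x:[30,33] y:[17,32] z:[32,106/3] -> hit [32,32] leaf, test {P4@t=32, P6(miss)}

7 AABB tests over nodes [0, 12, 14, 2, 11, 3, 10]; 1 leaf entered; closest P4.

== RESULT ==
[0, 12, 14, 2, 11, 3, 10]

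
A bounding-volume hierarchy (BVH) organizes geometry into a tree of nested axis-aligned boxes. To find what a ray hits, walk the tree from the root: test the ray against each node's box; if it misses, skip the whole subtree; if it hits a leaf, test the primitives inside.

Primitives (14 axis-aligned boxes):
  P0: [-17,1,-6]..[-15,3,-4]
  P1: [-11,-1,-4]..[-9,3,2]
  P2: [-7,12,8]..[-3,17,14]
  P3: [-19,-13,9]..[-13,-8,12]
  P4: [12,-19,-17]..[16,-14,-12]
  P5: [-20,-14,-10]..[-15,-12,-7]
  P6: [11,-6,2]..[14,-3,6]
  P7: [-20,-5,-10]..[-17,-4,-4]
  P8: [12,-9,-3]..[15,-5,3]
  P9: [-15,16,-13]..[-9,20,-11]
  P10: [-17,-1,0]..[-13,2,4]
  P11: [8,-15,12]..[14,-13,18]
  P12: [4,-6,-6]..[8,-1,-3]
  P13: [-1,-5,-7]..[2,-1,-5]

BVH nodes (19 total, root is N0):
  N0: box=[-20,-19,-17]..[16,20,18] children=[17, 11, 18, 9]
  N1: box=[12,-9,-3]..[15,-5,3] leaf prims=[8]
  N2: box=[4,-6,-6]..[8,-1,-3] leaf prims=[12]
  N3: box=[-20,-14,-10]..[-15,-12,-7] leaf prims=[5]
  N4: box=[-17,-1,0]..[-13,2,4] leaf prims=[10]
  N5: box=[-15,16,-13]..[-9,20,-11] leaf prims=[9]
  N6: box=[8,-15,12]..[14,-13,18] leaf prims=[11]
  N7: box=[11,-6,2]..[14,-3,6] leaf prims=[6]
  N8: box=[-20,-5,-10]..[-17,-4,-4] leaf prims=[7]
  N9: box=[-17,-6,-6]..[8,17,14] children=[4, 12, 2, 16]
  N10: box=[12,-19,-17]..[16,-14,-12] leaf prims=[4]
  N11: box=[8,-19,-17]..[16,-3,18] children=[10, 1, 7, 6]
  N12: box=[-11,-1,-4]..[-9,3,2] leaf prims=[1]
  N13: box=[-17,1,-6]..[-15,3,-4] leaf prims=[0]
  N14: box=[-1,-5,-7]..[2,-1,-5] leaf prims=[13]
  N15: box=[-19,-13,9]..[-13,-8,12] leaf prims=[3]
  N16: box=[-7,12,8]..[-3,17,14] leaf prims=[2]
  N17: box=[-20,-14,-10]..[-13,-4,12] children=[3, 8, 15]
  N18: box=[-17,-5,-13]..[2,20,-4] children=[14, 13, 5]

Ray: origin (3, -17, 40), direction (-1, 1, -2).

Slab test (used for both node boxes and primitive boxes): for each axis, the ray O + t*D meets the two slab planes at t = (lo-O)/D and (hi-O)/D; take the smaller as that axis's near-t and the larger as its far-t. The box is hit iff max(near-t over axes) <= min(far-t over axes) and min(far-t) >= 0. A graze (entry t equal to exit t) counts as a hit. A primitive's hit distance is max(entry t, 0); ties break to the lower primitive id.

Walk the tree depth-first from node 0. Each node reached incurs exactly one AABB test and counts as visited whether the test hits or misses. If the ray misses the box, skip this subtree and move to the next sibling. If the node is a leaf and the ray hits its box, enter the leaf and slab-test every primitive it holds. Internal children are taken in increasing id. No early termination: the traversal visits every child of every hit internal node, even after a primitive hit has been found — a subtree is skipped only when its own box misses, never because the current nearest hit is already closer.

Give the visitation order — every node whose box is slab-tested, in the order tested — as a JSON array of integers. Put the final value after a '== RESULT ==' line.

Traverse from the root:
N0 x:[-13,23] y:[-2,37] z:[11,57/2] -> hit [11,23], descend [9, 11, 17, 18]
  N9 x:[-5,20] y:[11,34] z:[13,23] -> hit [13,20], descend [2, 4, 12, 16]
    N2 x:[-5,-1] y:[11,16] z:[43/2,23] -> miss, prune
    N4 x:[16,20] y:[16,19] z:[18,20] -> hit [18,19] leaf, test {P10@t=18}
    N12 x:[12,14] y:[16,20] z:[19,22] -> miss, prune
    N16 x:[6,10] y:[29,34] z:[13,16] -> miss, prune
  N11 x:[-13,-5] y:[-2,14] z:[11,57/2] -> miss, prune
  N17 x:[16,23] y:[3,13] z:[14,25] -> miss, prune
  N18 x:[1,20] y:[12,37] z:[22,53/2] -> miss, prune

Summary -> nodes [0, 9, 2, 4, 12, 16, 11, 17, 18]; box-tests=9; leaf-entries=1; first=P10

== RESULT ==
[0, 9, 2, 4, 12, 16, 11, 17, 18]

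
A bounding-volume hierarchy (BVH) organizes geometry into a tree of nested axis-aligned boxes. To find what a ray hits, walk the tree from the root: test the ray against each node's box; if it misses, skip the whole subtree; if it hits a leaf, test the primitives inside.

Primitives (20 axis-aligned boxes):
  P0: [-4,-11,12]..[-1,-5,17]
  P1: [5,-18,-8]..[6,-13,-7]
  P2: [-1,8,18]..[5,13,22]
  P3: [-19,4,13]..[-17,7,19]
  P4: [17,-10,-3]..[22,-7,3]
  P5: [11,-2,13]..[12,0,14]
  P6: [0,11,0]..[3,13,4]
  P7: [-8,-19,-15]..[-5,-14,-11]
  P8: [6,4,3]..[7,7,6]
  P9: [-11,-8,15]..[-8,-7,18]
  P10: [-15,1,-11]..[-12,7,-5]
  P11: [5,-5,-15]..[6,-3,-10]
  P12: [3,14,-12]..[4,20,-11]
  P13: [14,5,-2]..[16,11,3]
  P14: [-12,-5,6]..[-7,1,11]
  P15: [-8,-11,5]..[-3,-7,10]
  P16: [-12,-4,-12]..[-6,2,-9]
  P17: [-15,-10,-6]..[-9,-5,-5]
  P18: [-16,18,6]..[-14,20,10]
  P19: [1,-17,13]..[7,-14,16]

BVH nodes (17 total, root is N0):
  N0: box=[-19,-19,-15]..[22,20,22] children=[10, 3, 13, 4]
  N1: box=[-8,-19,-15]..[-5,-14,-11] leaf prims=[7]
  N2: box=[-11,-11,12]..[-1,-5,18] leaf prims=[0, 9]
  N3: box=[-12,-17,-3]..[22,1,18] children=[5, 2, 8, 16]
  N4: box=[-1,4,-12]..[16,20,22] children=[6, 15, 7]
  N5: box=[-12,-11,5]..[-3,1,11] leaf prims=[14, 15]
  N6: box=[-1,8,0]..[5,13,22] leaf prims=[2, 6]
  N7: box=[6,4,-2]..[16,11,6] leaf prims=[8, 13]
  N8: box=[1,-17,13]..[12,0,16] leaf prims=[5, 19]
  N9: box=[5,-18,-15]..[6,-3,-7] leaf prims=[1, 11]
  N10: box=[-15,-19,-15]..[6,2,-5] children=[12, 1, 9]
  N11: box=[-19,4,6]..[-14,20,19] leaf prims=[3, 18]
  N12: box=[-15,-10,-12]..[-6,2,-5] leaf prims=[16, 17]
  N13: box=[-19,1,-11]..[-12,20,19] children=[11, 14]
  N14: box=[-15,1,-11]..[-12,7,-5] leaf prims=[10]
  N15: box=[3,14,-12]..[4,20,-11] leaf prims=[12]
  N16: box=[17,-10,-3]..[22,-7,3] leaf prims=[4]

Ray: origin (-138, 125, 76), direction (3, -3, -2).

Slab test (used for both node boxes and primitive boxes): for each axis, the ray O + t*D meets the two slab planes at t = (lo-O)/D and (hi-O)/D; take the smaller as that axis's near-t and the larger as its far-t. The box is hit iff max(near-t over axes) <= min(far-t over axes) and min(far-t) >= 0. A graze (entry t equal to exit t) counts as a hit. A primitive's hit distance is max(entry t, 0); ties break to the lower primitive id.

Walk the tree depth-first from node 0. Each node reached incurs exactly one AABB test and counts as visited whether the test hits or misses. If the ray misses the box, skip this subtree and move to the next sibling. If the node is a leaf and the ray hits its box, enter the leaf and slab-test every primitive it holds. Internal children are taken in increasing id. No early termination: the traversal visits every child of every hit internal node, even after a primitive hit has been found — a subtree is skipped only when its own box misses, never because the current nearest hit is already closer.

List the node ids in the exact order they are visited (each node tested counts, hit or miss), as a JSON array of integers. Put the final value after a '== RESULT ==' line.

Trace the traversal:
N0 x:[119/3,160/3] y:[35,48] z:[27,91/2] -> hit [119/3,91/2], descend [3, 4, 10, 13]
  N3 x:[42,160/3] y:[124/3,142/3] z:[29,79/2] -> miss, prune
  N4 x:[137/3,154/3] y:[35,121/3] z:[27,44] -> miss, prune
  N10 x:[41,48] y:[41,48] z:[81/2,91/2] -> hit [41,91/2], descend [1, 9, 12]
    N1 x:[130/3,133/3] y:[139/3,48] z:[87/2,91/2] -> miss, prune
    N9 x:[143/3,48] y:[128/3,143/3] z:[83/2,91/2] -> miss, prune
    N12 x:[41,44] y:[41,45] z:[81/2,44] -> hit [41,44] leaf, test {P16@t=85/2, P17(miss)}
  N13 x:[119/3,42] y:[35,124/3] z:[57/2,87/2] -> hit [119/3,124/3], descend [11, 14]
    N11 x:[119/3,124/3] y:[35,121/3] z:[57/2,35] -> miss, prune
    N14 x:[41,42] y:[118/3,124/3] z:[81/2,87/2] -> hit [41,124/3] leaf, test {P10@t=41}

Summary -> nodes [0, 3, 4, 10, 1, 9, 12, 13, 11, 14]; box-tests=10; leaf-entries=2; first=P10

== RESULT ==
[0, 3, 4, 10, 1, 9, 12, 13, 11, 14]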